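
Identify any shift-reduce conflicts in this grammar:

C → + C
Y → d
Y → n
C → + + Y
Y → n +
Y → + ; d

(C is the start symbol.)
Yes — I8: [Y → n .] vs [Y → n . +]

Augment with C' → C and build the canonical LR(0) collection (I0 = CLOSURE({[C' → . C]}), then GOTO on every symbol after a dot until no new states appear). It has 12 states:
  I0: { [C → . + + Y], [C → . + C], [C' → . C] }  — shift
  I1: { [C → + . + Y], [C → + . C], [C → . + + Y], [C → . + C] }  — shift
  I2: { [C' → C .] }  — accept
  I3: { [C → + + . Y], [C → + . + Y], [C → + . C], [C → . + + Y], [C → . + C], [Y → . + ; d], [Y → . d], [Y → . n +], [Y → . n] }  — shift
  I4: { [C → + C .] }  — reduce
  I5: { [C → + + . Y], [C → + . + Y], [C → + . C], [C → . + + Y], [C → . + C], [Y → + . ; d], [Y → . + ; d], [Y → . d], [Y → . n +], [Y → . n] }  — shift
  I6: { [C → + + Y .] }  — reduce
  I7: { [Y → d .] }  — reduce
  I8: { [Y → n . +], [Y → n .] }  — shift, reduce
  I9: { [Y → n + .] }  — reduce
  I10: { [Y → + ; . d] }  — shift
  I11: { [Y → + ; d .] }  — reduce

I8 contains reduce item [Y → n .] and shift item [Y → n . +] — shift-reduce conflict.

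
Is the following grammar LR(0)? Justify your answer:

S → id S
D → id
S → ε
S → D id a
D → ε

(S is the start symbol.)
No. Shift-reduce conflict between [D → .] and [D → . id]

A grammar is LR(0) if no state in the canonical LR(0) collection has:
  - both a shift item (dot before a terminal) and a complete item (shift-reduce conflict), or
  - two or more complete items (reduce-reduce conflict; the accept item [S' → S .] counts as a complete item here).

Augment with S' → S and build the canonical LR(0) collection (I0 = CLOSURE({[S' → . S]}), then GOTO on every symbol after a dot until no new states appear). It has 7 states:
  I0: { [D → . id], [D → .], [S → . D id a], [S → . id S], [S → .], [S' → . S] }  — shift, 2 reduces
  I1: { [S → D . id a] }  — shift
  I2: { [S' → S .] }  — accept
  I3: { [D → . id], [D → .], [D → id .], [S → . D id a], [S → . id S], [S → .], [S → id . S] }  — shift, 3 reduces
  I4: { [S → id S .] }  — reduce
  I5: { [S → D id . a] }  — shift
  I6: { [S → D id a .] }  — reduce

Conflict in state I0:
  Shift-reduce conflict between [D → .] and [D → . id]
So the grammar is NOT LR(0).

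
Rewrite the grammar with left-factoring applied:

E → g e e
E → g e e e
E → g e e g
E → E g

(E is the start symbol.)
E → g e e E'
E' → ε
E' → e
E' → g
E → E g

Left-factoring transforms A → αβ₁ | αβ₂ into A → αA' and A' → β₁ | β₂
(α is the longest common prefix among the alternatives). Repeat until
no nonterminal has two alternatives with a common prefix.

Round 1: E has alternatives sharing prefix 'g e e'. Introduce E': E → g e e E'
  Add: E' → ε
  Add: E' → e
  Add: E' → g

No remaining common prefixes — done.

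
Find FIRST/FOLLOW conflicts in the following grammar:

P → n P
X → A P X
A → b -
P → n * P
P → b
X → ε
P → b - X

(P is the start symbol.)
Yes. X → A P X with FOLLOW(X) on { 'b' }

Nullable non-terminals: X.
FIRST sets used below: FIRST(A) = { 'b' }

X: nullable alternative(s) X → ε; FOLLOW(X) = { $, 'b' }
  X → A P X: FIRST \ {ε} = { 'b' } — overlaps FOLLOW(X) on { 'b' }: CONFLICT
  X → ε: FIRST \ {ε} = { } — this is the only nullable alternative, skip

A, P have no nullable alternative, so no FIRST/FOLLOW check is needed there.

So the grammar has 1 FIRST/FOLLOW conflict (marked CONFLICT above).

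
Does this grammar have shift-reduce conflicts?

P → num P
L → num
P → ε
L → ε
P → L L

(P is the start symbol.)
Yes — I0: [L → .] vs [L → . num]; I1: [L → .] vs [L → . num]; I3: [L → .] vs [L → . num]

Augment with P' → P and build the canonical LR(0) collection (I0 = CLOSURE({[P' → . P]}), then GOTO on every symbol after a dot until no new states appear). It has 7 states:
  I0: { [L → . num], [L → .], [P → . L L], [P → . num P], [P → .], [P' → . P] }  — shift, 2 reduces
  I1: { [L → . num], [L → .], [P → L . L] }  — shift, reduce
  I2: { [P' → P .] }  — accept
  I3: { [L → . num], [L → .], [L → num .], [P → . L L], [P → . num P], [P → .], [P → num . P] }  — shift, 3 reduces
  I4: { [P → num P .] }  — reduce
  I5: { [P → L L .] }  — reduce
  I6: { [L → num .] }  — reduce

I0 contains reduce items [L → .], [P → .] and shift items [L → . num], [P → . num P] — shift-reduce conflict.
I1 contains reduce item [L → .] and shift item [L → . num] — shift-reduce conflict.
I3 contains reduce items [L → .], [L → num .], [P → .] and shift items [L → . num], [P → . num P] — shift-reduce conflict.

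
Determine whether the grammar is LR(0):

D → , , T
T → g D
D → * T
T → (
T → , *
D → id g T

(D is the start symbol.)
A grammar is LR(0) if no state in the canonical LR(0) collection has:
  - both a shift item (dot before a terminal) and a complete item (shift-reduce conflict), or
  - two or more complete items (reduce-reduce conflict; the accept item [D' → D .] counts as a complete item here).

Augment with D' → D and build the canonical LR(0) collection (I0 = CLOSURE({[D' → . D]}), then GOTO on every symbol after a dot until no new states appear). It has 15 states:
  I0: { [D → . * T], [D → . , , T], [D → . id g T], [D' → . D] }  — shift
  I1: { [D → * . T], [T → . (], [T → . , *], [T → . g D] }  — shift
  I2: { [D → , . , T] }  — shift
  I3: { [D' → D .] }  — accept
  I4: { [D → id . g T] }  — shift
  I5: { [D → id g . T], [T → . (], [T → . , *], [T → . g D] }  — shift
  I6: { [T → ( .] }  — reduce
  I7: { [T → , . *] }  — shift
  I8: { [D → id g T .] }  — reduce
  I9: { [D → . * T], [D → . , , T], [D → . id g T], [T → g . D] }  — shift
  I10: { [T → g D .] }  — reduce
  I11: { [T → , * .] }  — reduce
  I12: { [D → , , . T], [T → . (], [T → . , *], [T → . g D] }  — shift
  I13: { [D → , , T .] }  — reduce
  I14: { [D → * T .] }  — reduce

Every state is either a pure shift/goto state or contains exactly one complete item and nothing to shift — no conflicts. The grammar is LR(0).

Answer: Yes, the grammar is LR(0)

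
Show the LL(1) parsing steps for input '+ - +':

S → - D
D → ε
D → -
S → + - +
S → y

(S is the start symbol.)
Stack is shown with the top on the left.

Stack    Input    Action
------------------------
S $      + - + $  output S → + - +
+ - + $  + - + $  match '+'
- + $    - + $    match '-'
+ $      + $      match '+'
$        $        accept

The string is accepted.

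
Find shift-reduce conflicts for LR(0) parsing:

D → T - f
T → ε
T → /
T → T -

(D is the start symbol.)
A shift-reduce conflict occurs when an LR(0) state has both:
  - a complete (reduce) item [A → α .] (dot at the end), and
  - a shift item [B → β . c γ] (dot before a terminal).

Augment with D' → D and build the canonical LR(0) collection (I0 = CLOSURE({[D' → . D]}), then GOTO on every symbol after a dot until no new states appear). It has 6 states:
  I0: { [D → . T - f], [D' → . D], [T → . /], [T → . T -], [T → .] }  — shift, reduce
  I1: { [T → / .] }  — reduce
  I2: { [D' → D .] }  — accept
  I3: { [D → T . - f], [T → T . -] }  — shift
  I4: { [D → T - . f], [T → T - .] }  — shift, reduce
  I5: { [D → T - f .] }  — reduce

I0 contains reduce item [T → .] and shift item [T → . /] — shift-reduce conflict.
I4 contains reduce item [T → T - .] and shift item [D → T - . f] — shift-reduce conflict.

Answer: Yes — I0: [T → .] vs [T → . /]; I4: [T → T - .] vs [D → T - . f]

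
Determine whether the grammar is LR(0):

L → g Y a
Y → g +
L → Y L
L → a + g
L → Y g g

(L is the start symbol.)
No. Shift-reduce conflict between [L → Y g g .] and [Y → g . +]

A grammar is LR(0) if no state in the canonical LR(0) collection has:
  - both a shift item (dot before a terminal) and a complete item (shift-reduce conflict), or
  - two or more complete items (reduce-reduce conflict; the accept item [L' → L .] counts as a complete item here).

Augment with L' → L and build the canonical LR(0) collection (I0 = CLOSURE({[L' → . L]}), then GOTO on every symbol after a dot until no new states appear). It has 14 states:
  I0: { [L → . Y L], [L → . Y g g], [L → . a + g], [L → . g Y a], [L' → . L], [Y → . g +] }  — shift
  I1: { [L' → L .] }  — accept
  I2: { [L → . Y L], [L → . Y g g], [L → . a + g], [L → . g Y a], [L → Y . L], [L → Y . g g], [Y → . g +] }  — shift
  I3: { [L → a . + g] }  — shift
  I4: { [L → g . Y a], [Y → . g +], [Y → g . +] }  — shift
  I5: { [Y → g + .] }  — reduce
  I6: { [L → g Y . a] }  — shift
  I7: { [Y → g . +] }  — shift
  I8: { [L → g Y a .] }  — reduce
  I9: { [L → a + . g] }  — shift
  I10: { [L → a + g .] }  — reduce
  I11: { [L → Y L .] }  — reduce
  I12: { [L → Y g . g], [L → g . Y a], [Y → . g +], [Y → g . +] }  — shift
  I13: { [L → Y g g .], [Y → g . +] }  — shift, reduce

Conflict in state I13:
  Shift-reduce conflict between [L → Y g g .] and [Y → g . +]
So the grammar is NOT LR(0).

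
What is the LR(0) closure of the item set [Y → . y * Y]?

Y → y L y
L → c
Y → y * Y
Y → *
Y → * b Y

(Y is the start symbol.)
To compute CLOSURE, for each item [A → α.Bβ] where B is a non-terminal, add [B → .γ] for all productions B → γ; repeat for the newly added items until nothing changes.

Start with: [Y → . y * Y]
The dot precedes the terminal y, so nothing is added.

CLOSURE = { [Y → . y * Y] }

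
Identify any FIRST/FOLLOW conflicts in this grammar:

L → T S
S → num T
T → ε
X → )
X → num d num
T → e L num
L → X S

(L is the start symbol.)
Nullable non-terminals: T.

T: nullable alternative(s) T → ε; FOLLOW(T) = { $, 'num' }
  T → ε: FIRST \ {ε} = { } — this is the only nullable alternative, skip
  T → e L num: FIRST \ {ε} = { 'e' } — disjoint from FOLLOW(T)

L, S, X have no nullable alternative, so no FIRST/FOLLOW check is needed there.

No FIRST/FOLLOW conflicts found.

Answer: No FIRST/FOLLOW conflicts.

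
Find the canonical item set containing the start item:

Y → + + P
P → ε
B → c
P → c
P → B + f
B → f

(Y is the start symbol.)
{ [Y → . + + P], [Y' → . Y] }

First, augment the grammar with Y' → Y
I₀ = CLOSURE({ [Y' → . Y] }):
  [Y' → . Y] has the dot before Y: add [Y → . + + P]
No further items can be added.

I₀ = { [Y → . + + P], [Y' → . Y] }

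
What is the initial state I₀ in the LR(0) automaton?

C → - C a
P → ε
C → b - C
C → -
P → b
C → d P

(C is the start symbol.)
First, augment the grammar with C' → C
I₀ = CLOSURE({ [C' → . C] }):
  [C' → . C] has the dot before C: add [C → . - C a], [C → . b - C], [C → . -], [C → . d P]
No further items can be added.

I₀ = { [C → . - C a], [C → . -], [C → . b - C], [C → . d P], [C' → . C] }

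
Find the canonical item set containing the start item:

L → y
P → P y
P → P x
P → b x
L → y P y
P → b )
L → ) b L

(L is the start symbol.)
{ [L → . ) b L], [L → . y P y], [L → . y], [L' → . L] }

First, augment the grammar with L' → L
I₀ = CLOSURE({ [L' → . L] }):
  [L' → . L] has the dot before L: add [L → . y], [L → . y P y], [L → . ) b L]
No further items can be added.

I₀ = { [L → . ) b L], [L → . y P y], [L → . y], [L' → . L] }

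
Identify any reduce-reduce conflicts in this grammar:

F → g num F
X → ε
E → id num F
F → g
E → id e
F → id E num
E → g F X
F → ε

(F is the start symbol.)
Augment with F' → F and build the canonical LR(0) collection (I0 = CLOSURE({[F' → . F]}), then GOTO on every symbol after a dot until no new states appear). It has 15 states:
  I0: { [F → . g num F], [F → . g], [F → . id E num], [F → .], [F' → . F] }  — shift, reduce
  I1: { [F' → F .] }  — accept
  I2: { [F → g . num F], [F → g .] }  — shift, reduce
  I3: { [E → . g F X], [E → . id e], [E → . id num F], [F → id . E num] }  — shift
  I4: { [F → id E . num] }  — shift
  I5: { [E → g . F X], [F → . g num F], [F → . g], [F → . id E num], [F → .] }  — shift, reduce
  I6: { [E → id . e], [E → id . num F] }  — shift
  I7: { [E → id e .] }  — reduce
  I8: { [E → id num . F], [F → . g num F], [F → . g], [F → . id E num], [F → .] }  — shift, reduce
  I9: { [E → id num F .] }  — reduce
  I10: { [E → g F . X], [X → .] }  — reduce
  I11: { [E → g F X .] }  — reduce
  I12: { [F → id E num .] }  — reduce
  I13: { [F → . g num F], [F → . g], [F → . id E num], [F → .], [F → g num . F] }  — shift, reduce
  I14: { [F → g num F .] }  — reduce

No state contains more than one complete item.

Answer: No reduce-reduce conflicts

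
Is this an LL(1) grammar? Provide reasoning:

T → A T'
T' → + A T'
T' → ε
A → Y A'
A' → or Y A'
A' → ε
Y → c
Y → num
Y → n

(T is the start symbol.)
Yes, the grammar is LL(1).

A grammar is LL(1) if for each non-terminal N with multiple productions, the predict sets of those productions are pairwise disjoint, where PREDICT(N → α) = (FIRST(α) \ {ε}) ∪ (FOLLOW(N) if α ⇒* ε).

Relevant sets:
  FOLLOW(T') = { $ }
  FOLLOW(A') = { $, '+' }

For T':
  PREDICT(T' → '+' A T') = { '+' }
  PREDICT(T' → ε) = { $ }
For A':
  PREDICT(A' → or Y A') = { 'or' }
  PREDICT(A' → ε) = { $, '+' }
For Y:
  PREDICT(Y → c) = { 'c' }
  PREDICT(Y → num) = { 'num' }
  PREDICT(Y → n) = { 'n' }
T, A have a single production, so nothing to check there.

All predict sets are disjoint. The grammar IS LL(1).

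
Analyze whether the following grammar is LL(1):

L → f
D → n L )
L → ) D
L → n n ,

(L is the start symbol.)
Yes, the grammar is LL(1).

A grammar is LL(1) if for each non-terminal N with multiple productions, the predict sets of those productions are pairwise disjoint, where PREDICT(N → α) = (FIRST(α) \ {ε}) ∪ (FOLLOW(N) if α ⇒* ε).

For L:
  PREDICT(L → f) = { 'f' }
  PREDICT(L → ')' D) = { ')' }
  PREDICT(L → n n ',') = { 'n' }
D has a single production, so nothing to check there.

All predict sets are disjoint. The grammar IS LL(1).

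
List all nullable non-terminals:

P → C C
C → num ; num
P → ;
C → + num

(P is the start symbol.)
None

A non-terminal is nullable if it can derive ε (the empty string): either it has an ε-production, or it has a production whose right-hand side consists entirely of nullable non-terminals.

There are no ε-productions, so no non-terminal can derive ε.
No non-terminals are nullable.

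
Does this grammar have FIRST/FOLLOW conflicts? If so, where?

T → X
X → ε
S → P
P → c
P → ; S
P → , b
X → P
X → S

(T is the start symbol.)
No FIRST/FOLLOW conflicts.

A FIRST/FOLLOW conflict occurs when a non-terminal N has a nullable alternative N → β (β ⇒* ε) and another alternative N → α with FIRST(α) ∩ FOLLOW(N) ≠ ∅: on such a lookahead the parser cannot decide between expanding α and letting N vanish via β.

Nullable non-terminals: T, X.
FIRST sets used below: FIRST(P) = { ',', ';', 'c' }, FIRST(S) = { ',', ';', 'c' }
T has a nullable alternative but only one production, so nothing to check.

X: nullable alternative(s) X → ε; FOLLOW(X) = { $ }
  X → ε: FIRST \ {ε} = { } — this is the only nullable alternative, skip
  X → P: FIRST \ {ε} = { ',', ';', 'c' } — disjoint from FOLLOW(X)
  X → S: FIRST \ {ε} = { ',', ';', 'c' } — disjoint from FOLLOW(X)

P, S have no nullable alternative, so no FIRST/FOLLOW check is needed there.

No FIRST/FOLLOW conflicts found.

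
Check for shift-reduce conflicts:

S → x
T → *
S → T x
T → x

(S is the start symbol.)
A shift-reduce conflict occurs when an LR(0) state has both:
  - a complete (reduce) item [A → α .] (dot at the end), and
  - a shift item [B → β . c γ] (dot before a terminal).

Augment with S' → S and build the canonical LR(0) collection (I0 = CLOSURE({[S' → . S]}), then GOTO on every symbol after a dot until no new states appear). It has 6 states:
  I0: { [S → . T x], [S → . x], [S' → . S], [T → . *], [T → . x] }  — shift
  I1: { [T → * .] }  — reduce
  I2: { [S' → S .] }  — accept
  I3: { [S → T . x] }  — shift
  I4: { [S → x .], [T → x .] }  — 2 reduces
  I5: { [S → T x .] }  — reduce

No state contains both a complete item and a shift item.

Answer: No shift-reduce conflicts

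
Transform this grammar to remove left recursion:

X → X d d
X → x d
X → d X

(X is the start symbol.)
X is directly left-recursive. The standard transformation for
  A → A α₁ | ... | A α_m | β₁ | ... | β_n
is
  A  → β₁ A' | ... | β_n A'
  A' → α₁ A' | ... | α_m A' | ε

X → x d becomes X → x d X'
X → d X becomes X → d X X'
X → X d d becomes X' → d d X'
Add X' → ε

Resulting grammar:
X → x d X'
X → d X X'
X' → d d X'
X' → ε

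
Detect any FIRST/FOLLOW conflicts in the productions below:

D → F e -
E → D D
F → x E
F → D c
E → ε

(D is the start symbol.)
No FIRST/FOLLOW conflicts.

Nullable non-terminals: E.
FIRST sets used below: FIRST(D) = { 'x' }

E: nullable alternative(s) E → ε; FOLLOW(E) = { 'e' }
  E → D D: FIRST \ {ε} = { 'x' } — disjoint from FOLLOW(E)
  E → ε: FIRST \ {ε} = { } — this is the only nullable alternative, skip

D, F have no nullable alternative, so no FIRST/FOLLOW check is needed there.

No FIRST/FOLLOW conflicts found.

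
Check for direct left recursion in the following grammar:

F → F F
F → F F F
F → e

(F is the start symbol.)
Direct left recursion occurs when N → N α for some non-terminal N (the right-hand side begins with the left-hand side itself).

F → F F: LEFT RECURSIVE (starts with F)
F → F F F: LEFT RECURSIVE (starts with F)
F → e: starts with e

The grammar has direct left recursion on: F.

Answer: Yes, F is left-recursive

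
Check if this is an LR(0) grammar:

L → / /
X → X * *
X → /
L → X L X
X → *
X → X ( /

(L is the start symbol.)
No. Shift-reduce conflict between [X → / .] and [L → / . /]

A grammar is LR(0) if no state in the canonical LR(0) collection has:
  - both a shift item (dot before a terminal) and a complete item (shift-reduce conflict), or
  - two or more complete items (reduce-reduce conflict; the accept item [L' → L .] counts as a complete item here).

Augment with L' → L and build the canonical LR(0) collection (I0 = CLOSURE({[L' → . L]}), then GOTO on every symbol after a dot until no new states appear). It has 14 states:
  I0: { [L → . / /], [L → . X L X], [L' → . L], [X → . *], [X → . /], [X → . X ( /], [X → . X * *] }  — shift
  I1: { [X → * .] }  — reduce
  I2: { [L → / . /], [X → / .] }  — shift, reduce
  I3: { [L' → L .] }  — accept
  I4: { [L → . / /], [L → . X L X], [L → X . L X], [X → . *], [X → . /], [X → . X ( /], [X → . X * *], [X → X . ( /], [X → X . * *] }  — shift
  I5: { [X → X ( . /] }  — shift
  I6: { [X → * .], [X → X * . *] }  — shift, reduce
  I7: { [L → X L . X], [X → . *], [X → . /], [X → . X ( /], [X → . X * *] }  — shift
  I8: { [X → / .] }  — reduce
  I9: { [L → X L X .], [X → X . ( /], [X → X . * *] }  — shift, reduce
  I10: { [X → X * . *] }  — shift
  I11: { [X → X * * .] }  — reduce
  I12: { [X → X ( / .] }  — reduce
  I13: { [L → / / .] }  — reduce

Conflict in state I2:
  Shift-reduce conflict between [X → / .] and [L → / . /]
So the grammar is NOT LR(0).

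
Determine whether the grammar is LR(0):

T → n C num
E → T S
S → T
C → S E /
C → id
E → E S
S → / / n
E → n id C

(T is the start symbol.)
Augment with T' → T and build the canonical LR(0) collection (I0 = CLOSURE({[T' → . T]}), then GOTO on every symbol after a dot until no new states appear). It has 19 states:
  I0: { [T → . n C num], [T' → . T] }  — shift
  I1: { [T' → T .] }  — accept
  I2: { [C → . S E /], [C → . id], [S → . / / n], [S → . T], [T → . n C num], [T → n . C num] }  — shift
  I3: { [S → / . / n] }  — shift
  I4: { [T → n C . num] }  — shift
  I5: { [C → S . E /], [E → . E S], [E → . T S], [E → . n id C], [T → . n C num] }  — shift
  I6: { [S → T .] }  — reduce
  I7: { [C → id .] }  — reduce
  I8: { [C → S E . /], [E → E . S], [S → . / / n], [S → . T], [T → . n C num] }  — shift
  I9: { [E → T . S], [S → . / / n], [S → . T], [T → . n C num] }  — shift
  I10: { [C → . S E /], [C → . id], [E → n . id C], [S → . / / n], [S → . T], [T → . n C num], [T → n . C num] }  — shift
  I11: { [C → . S E /], [C → . id], [C → id .], [E → n id . C], [S → . / / n], [S → . T], [T → . n C num] }  — shift, reduce
  I12: { [E → n id C .] }  — reduce
  I13: { [E → T S .] }  — reduce
  I14: { [C → S E / .], [S → / . / n] }  — shift, reduce
  I15: { [E → E S .] }  — reduce
  I16: { [S → / / . n] }  — shift
  I17: { [S → / / n .] }  — reduce
  I18: { [T → n C num .] }  — reduce

Conflict in state I11:
  Shift-reduce conflict between [C → id .] and [C → . id]
So the grammar is NOT LR(0).

Answer: No. Shift-reduce conflict between [C → id .] and [C → . id]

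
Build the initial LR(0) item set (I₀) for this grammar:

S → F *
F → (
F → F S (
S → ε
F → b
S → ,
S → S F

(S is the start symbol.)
{ [F → . (], [F → . F S (], [F → . b], [S → . ,], [S → . F *], [S → . S F], [S → .], [S' → . S] }

First, augment the grammar with S' → S
I₀ = CLOSURE({ [S' → . S] }):
  [S' → . S] has the dot before S: add [S → . F *], [S → .], [S → . ,], [S → . S F]
  [S → . F *] has the dot before F: add [F → . (], [F → . F S (], [F → . b]
No further items can be added.

I₀ = { [F → . (], [F → . F S (], [F → . b], [S → . ,], [S → . F *], [S → . S F], [S → .], [S' → . S] }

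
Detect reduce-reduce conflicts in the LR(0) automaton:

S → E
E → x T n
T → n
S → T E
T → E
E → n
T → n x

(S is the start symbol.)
Augment with S' → S and build the canonical LR(0) collection (I0 = CLOSURE({[S' → . S]}), then GOTO on every symbol after a dot until no new states appear). It has 12 states:
  I0: { [E → . n], [E → . x T n], [S → . E], [S → . T E], [S' → . S], [T → . E], [T → . n x], [T → . n] }  — shift
  I1: { [S → E .], [T → E .] }  — 2 reduces
  I2: { [S' → S .] }  — accept
  I3: { [E → . n], [E → . x T n], [S → T . E] }  — shift
  I4: { [E → n .], [T → n . x], [T → n .] }  — shift, 2 reduces
  I5: { [E → . n], [E → . x T n], [E → x . T n], [T → . E], [T → . n x], [T → . n] }  — shift
  I6: { [T → E .] }  — reduce
  I7: { [E → x T . n] }  — shift
  I8: { [E → x T n .] }  — reduce
  I9: { [T → n x .] }  — reduce
  I10: { [S → T E .] }  — reduce
  I11: { [E → n .] }  — reduce

I1 contains complete items [S → E .], [T → E .] — reduce-reduce conflict.
I4 contains complete items [E → n .], [T → n .] — reduce-reduce conflict.

Answer: Yes — I1: [S → E .] vs [T → E .]; I4: [E → n .] vs [T → n .]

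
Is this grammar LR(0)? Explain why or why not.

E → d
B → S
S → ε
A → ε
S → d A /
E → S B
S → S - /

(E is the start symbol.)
No. Shift-reduce conflict between [S → .] and [E → . d]

Augment with E' → E and build the canonical LR(0) collection (I0 = CLOSURE({[E' → . E]}), then GOTO on every symbol after a dot until no new states appear). It has 11 states:
  I0: { [E → . S B], [E → . d], [E' → . E], [S → . S - /], [S → . d A /], [S → .] }  — shift, reduce
  I1: { [E' → E .] }  — accept
  I2: { [B → . S], [E → S . B], [S → . S - /], [S → . d A /], [S → .], [S → S . - /] }  — shift, reduce
  I3: { [A → .], [E → d .], [S → d . A /] }  — 2 reduces
  I4: { [S → d A . /] }  — shift
  I5: { [S → d A / .] }  — reduce
  I6: { [S → S - . /] }  — shift
  I7: { [E → S B .] }  — reduce
  I8: { [B → S .], [S → S . - /] }  — shift, reduce
  I9: { [A → .], [S → d . A /] }  — reduce
  I10: { [S → S - / .] }  — reduce

Conflict in state I0:
  Shift-reduce conflict between [S → .] and [E → . d]
So the grammar is NOT LR(0).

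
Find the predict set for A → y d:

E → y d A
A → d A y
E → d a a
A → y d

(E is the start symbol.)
PREDICT(A → y d) = (FIRST(RHS) \ {ε}) ∪ (FOLLOW(A) if ε ∈ FIRST(RHS), i.e. RHS ⇒* ε)
FIRST(y d) = { 'y' }
ε ∉ FIRST(y d), so FOLLOW(A) is not added.
PREDICT(A → y d) = { 'y' }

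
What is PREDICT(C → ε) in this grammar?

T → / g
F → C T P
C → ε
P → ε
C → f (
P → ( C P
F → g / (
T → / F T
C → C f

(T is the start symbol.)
{ '(', '/', 'f' }

PREDICT(C → ε) = (FIRST(RHS) \ {ε}) ∪ (FOLLOW(C) if ε ∈ FIRST(RHS), i.e. RHS ⇒* ε)
The right-hand side is ε (FIRST(ε) = { ε }), so the predict set is FOLLOW(C) = { '(', '/', 'f' }
PREDICT(C → ε) = { '(', '/', 'f' }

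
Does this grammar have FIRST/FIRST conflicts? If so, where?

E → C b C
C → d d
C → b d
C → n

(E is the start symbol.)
No FIRST/FIRST conflicts.

A FIRST/FIRST conflict occurs when two productions N → α and N → β for the same non-terminal have FIRST(α) ∩ FIRST(β) ≠ ∅ (with ε ∈ FIRST of a nullable right-hand side, so two nullable alternatives also conflict).

Productions for C:
  C → d d: FIRST = { 'd' }
  C → b d: FIRST = { 'b' }
  C → n: FIRST = { 'n' }
E has only one production, so no FIRST/FIRST conflict is possible there.

All alternatives of each non-terminal have pairwise disjoint FIRST sets.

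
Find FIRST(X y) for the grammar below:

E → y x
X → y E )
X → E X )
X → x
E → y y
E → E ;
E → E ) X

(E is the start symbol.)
{ 'x', 'y' }

FIRST sets of the non-terminals involved (from the grammar, by fixed-point iteration):
  FIRST(X) = { 'x', 'y' }

To compute FIRST(X y), process the symbols left to right:
Symbol X is a non-terminal. Add FIRST(X) \ {ε} = { 'x', 'y' }
X is not nullable (ε ∉ FIRST(X)), so stop here.
FIRST(X y) = { 'x', 'y' }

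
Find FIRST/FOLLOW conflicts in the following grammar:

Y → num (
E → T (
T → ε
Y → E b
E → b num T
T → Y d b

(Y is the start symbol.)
A FIRST/FOLLOW conflict occurs when a non-terminal N has a nullable alternative N → β (β ⇒* ε) and another alternative N → α with FIRST(α) ∩ FOLLOW(N) ≠ ∅: on such a lookahead the parser cannot decide between expanding α and letting N vanish via β.

Nullable non-terminals: T.
FIRST sets used below: FIRST(Y) = { '(', 'b', 'num' }

T: nullable alternative(s) T → ε; FOLLOW(T) = { '(', 'b' }
  T → ε: FIRST \ {ε} = { } — this is the only nullable alternative, skip
  T → Y d b: FIRST \ {ε} = { '(', 'b', 'num' } — overlaps FOLLOW(T) on { '(', 'b' }: CONFLICT

E, Y have no nullable alternative, so no FIRST/FOLLOW check is needed there.

So the grammar has 1 FIRST/FOLLOW conflict (marked CONFLICT above).

Answer: Yes. T → Y d b with FOLLOW(T) on { '(', 'b' }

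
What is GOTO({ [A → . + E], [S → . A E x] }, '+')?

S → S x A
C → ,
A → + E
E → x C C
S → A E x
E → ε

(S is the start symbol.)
GOTO(I, '+') = CLOSURE({ [A → αX.β] : [A → α.Xβ] ∈ I, X = '+' })

Items with dot before '+', with the dot advanced:
  [A → . + E] → [A → + . E]
Closure of the advanced items:
  [A → + . E] has the dot before E: add [E → . x C C], [E → .]

GOTO = { [A → + . E], [E → . x C C], [E → .] }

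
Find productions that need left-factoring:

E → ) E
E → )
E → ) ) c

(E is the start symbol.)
Left-factoring is needed when two productions for the same non-terminal
share a common prefix on the right-hand side.

Productions for E:
  E → ) E
  E → )
  E → ) ) c

Found common prefix ')' in productions for E

Answer: Yes, E has productions with common prefix ')'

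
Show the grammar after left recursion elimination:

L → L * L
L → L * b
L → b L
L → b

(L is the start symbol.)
L → b L L'
L → b L'
L' → * L L'
L' → * b L'
L' → ε

L is directly left-recursive. The standard transformation for
  A → A α₁ | ... | A α_m | β₁ | ... | β_n
is
  A  → β₁ A' | ... | β_n A'
  A' → α₁ A' | ... | α_m A' | ε

L → b L becomes L → b L L'
L → b becomes L → b L'
L → L * L becomes L' → * L L'
L → L * b becomes L' → * b L'
Add L' → ε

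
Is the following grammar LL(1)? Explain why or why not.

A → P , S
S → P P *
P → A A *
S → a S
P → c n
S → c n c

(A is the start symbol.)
No. Predict set conflict for S: { 'c' }

A grammar is LL(1) if for each non-terminal N with multiple productions, the predict sets of those productions are pairwise disjoint, where PREDICT(N → α) = (FIRST(α) \ {ε}) ∪ (FOLLOW(N) if α ⇒* ε).

Relevant sets:
  FIRST(P) = { 'c' }
  FIRST(A) = { 'c' }

For S:
  PREDICT(S → P P '*') = { 'c' }
  PREDICT(S → a S) = { 'a' }
  PREDICT(S → c n c) = { 'c' }
For P:
  PREDICT(P → A A '*') = { 'c' }
  PREDICT(P → c n) = { 'c' }
A has a single production, so nothing to check there.

Conflict found: Predict set conflict for S: { 'c' }
The grammar is NOT LL(1).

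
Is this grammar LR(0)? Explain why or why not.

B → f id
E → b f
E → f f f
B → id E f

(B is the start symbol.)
A grammar is LR(0) if no state in the canonical LR(0) collection has:
  - both a shift item (dot before a terminal) and a complete item (shift-reduce conflict), or
  - two or more complete items (reduce-reduce conflict; the accept item [B' → B .] counts as a complete item here).

Augment with B' → B and build the canonical LR(0) collection (I0 = CLOSURE({[B' → . B]}), then GOTO on every symbol after a dot until no new states appear). It has 12 states:
  I0: { [B → . f id], [B → . id E f], [B' → . B] }  — shift
  I1: { [B' → B .] }  — accept
  I2: { [B → f . id] }  — shift
  I3: { [B → id . E f], [E → . b f], [E → . f f f] }  — shift
  I4: { [B → id E . f] }  — shift
  I5: { [E → b . f] }  — shift
  I6: { [E → f . f f] }  — shift
  I7: { [E → f f . f] }  — shift
  I8: { [E → f f f .] }  — reduce
  I9: { [E → b f .] }  — reduce
  I10: { [B → id E f .] }  — reduce
  I11: { [B → f id .] }  — reduce

Every state is either a pure shift/goto state or contains exactly one complete item and nothing to shift — no conflicts. The grammar is LR(0).

Answer: Yes, the grammar is LR(0)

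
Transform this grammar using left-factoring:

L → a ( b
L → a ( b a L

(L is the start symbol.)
L → a ( b L'
L' → ε
L' → a L

Left-factoring transforms A → αβ₁ | αβ₂ into A → αA' and A' → β₁ | β₂
(α is the longest common prefix among the alternatives). Repeat until
no nonterminal has two alternatives with a common prefix.

Round 1: L has alternatives sharing prefix 'a ( b'. Introduce L': L → a ( b L'
  Add: L' → ε
  Add: L' → a L

No remaining common prefixes — done.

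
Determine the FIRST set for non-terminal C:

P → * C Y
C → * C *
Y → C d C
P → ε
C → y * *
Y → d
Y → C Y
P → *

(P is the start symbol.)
{ '*', 'y' }

From C → * C *:
  - '*' is a terminal: add '*' and stop
From C → y * *:
  - y is a terminal: add 'y' and stop

Collecting: FIRST(C) = { '*', 'y' }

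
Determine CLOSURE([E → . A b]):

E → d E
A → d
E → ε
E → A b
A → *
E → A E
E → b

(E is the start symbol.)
Start with: [E → . A b]
  [E → . A b] has the dot before A: add [A → . d], [A → . *]
No further items can be added.

CLOSURE = { [A → . *], [A → . d], [E → . A b] }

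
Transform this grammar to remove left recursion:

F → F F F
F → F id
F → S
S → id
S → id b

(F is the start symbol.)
F is directly left-recursive. The standard transformation for
  A → A α₁ | ... | A α_m | β₁ | ... | β_n
is
  A  → β₁ A' | ... | β_n A'
  A' → α₁ A' | ... | α_m A' | ε

F → S becomes F → S F'
F → F F F becomes F' → F F F'
F → F id becomes F' → id F'
Add F' → ε

Productions for other non-terminals are unchanged:
  S → id
  S → id b

Resulting grammar:
F → S F'
F' → F F F'
F' → id F'
F' → ε
S → id
S → id b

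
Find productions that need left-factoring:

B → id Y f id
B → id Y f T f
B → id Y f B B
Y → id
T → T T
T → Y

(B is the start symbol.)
Left-factoring is needed when two productions for the same non-terminal
share a common prefix on the right-hand side.

Productions for B:
  B → id Y f id
  B → id Y f T f
  B → id Y f B B
Productions for T:
  T → T T
  T → Y

Found common prefix 'id Y f' in productions for B

Answer: Yes, B has productions with common prefix 'id Y f'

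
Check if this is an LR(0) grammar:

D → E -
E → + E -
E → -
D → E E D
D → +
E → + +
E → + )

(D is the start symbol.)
A grammar is LR(0) if no state in the canonical LR(0) collection has:
  - both a shift item (dot before a terminal) and a complete item (shift-reduce conflict), or
  - two or more complete items (reduce-reduce conflict; the accept item [D' → D .] counts as a complete item here).

Augment with D' → D and build the canonical LR(0) collection (I0 = CLOSURE({[D' → . D]}), then GOTO on every symbol after a dot until no new states appear). It has 13 states:
  I0: { [D → . +], [D → . E -], [D → . E E D], [D' → . D], [E → . + )], [E → . + +], [E → . + E -], [E → . -] }  — shift
  I1: { [D → + .], [E → + . )], [E → + . +], [E → + . E -], [E → . + )], [E → . + +], [E → . + E -], [E → . -] }  — shift, reduce
  I2: { [E → - .] }  — reduce
  I3: { [D' → D .] }  — accept
  I4: { [D → E . -], [D → E . E D], [E → . + )], [E → . + +], [E → . + E -], [E → . -] }  — shift
  I5: { [E → + . )], [E → + . +], [E → + . E -], [E → . + )], [E → . + +], [E → . + E -], [E → . -] }  — shift
  I6: { [D → E - .], [E → - .] }  — 2 reduces
  I7: { [D → . +], [D → . E -], [D → . E E D], [D → E E . D], [E → . + )], [E → . + +], [E → . + E -], [E → . -] }  — shift
  I8: { [D → E E D .] }  — reduce
  I9: { [E → + ) .] }  — reduce
  I10: { [E → + + .], [E → + . )], [E → + . +], [E → + . E -], [E → . + )], [E → . + +], [E → . + E -], [E → . -] }  — shift, reduce
  I11: { [E → + E . -] }  — shift
  I12: { [E → + E - .] }  — reduce

Conflict in state I1:
  Shift-reduce conflict between [D → + .] and [E → . + )]
So the grammar is NOT LR(0).

Answer: No. Shift-reduce conflict between [D → + .] and [E → . + )]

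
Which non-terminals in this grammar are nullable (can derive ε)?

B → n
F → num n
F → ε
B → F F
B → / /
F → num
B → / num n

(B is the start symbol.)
ε-productions: F → ε
So F is immediately nullable.
B → F F: every symbol on the right is nullable, so B is nullable too.
Every non-terminal is now nullable.
Nullable = { 'B', 'F' }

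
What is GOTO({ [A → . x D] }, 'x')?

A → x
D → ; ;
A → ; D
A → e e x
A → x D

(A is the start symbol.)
GOTO(I, 'x') = CLOSURE({ [A → αX.β] : [A → α.Xβ] ∈ I, X = 'x' })

Items with dot before 'x', with the dot advanced:
  [A → . x D] → [A → x . D]
Closure of the advanced items:
  [A → x . D] has the dot before D: add [D → . ; ;]

GOTO = { [A → x . D], [D → . ; ;] }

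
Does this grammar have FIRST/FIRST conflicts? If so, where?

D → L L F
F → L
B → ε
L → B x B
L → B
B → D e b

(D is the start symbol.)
A FIRST/FIRST conflict occurs when two productions N → α and N → β for the same non-terminal have FIRST(α) ∩ FIRST(β) ≠ ∅ (with ε ∈ FIRST of a nullable right-hand side, so two nullable alternatives also conflict).

FIRST sets of the non-terminals at (or reachable through a nullable prefix from) the front of some alternative:
  FIRST(D) = { 'e', 'x', ε }
  FIRST(B) = { 'e', 'x', ε }

Productions for B:
  B → ε: FIRST = { ε }
  B → D e b: FIRST = { 'e', 'x' }
Productions for L:
  L → B x B: FIRST = { 'e', 'x' }
  L → B: FIRST = { 'e', 'x', ε }
D, F have only one production, so no FIRST/FIRST conflict is possible there.

Conflict for L: L → B x B and L → B
  Overlap: { 'e', 'x' }

Answer: Yes. L → B x B / L → B on { 'e', 'x' }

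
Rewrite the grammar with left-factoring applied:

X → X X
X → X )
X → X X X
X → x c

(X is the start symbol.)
X → X X'
X' → X X''
X'' → ε
X'' → X
X' → )
X → x c

Left-factoring transforms A → αβ₁ | αβ₂ into A → αA' and A' → β₁ | β₂
(α is the longest common prefix among the alternatives). Repeat until
no nonterminal has two alternatives with a common prefix.

Round 1: X has alternatives sharing prefix 'X'. Introduce X': X → X X'
  Add: X' → X
  Add: X' → )
  Add: X' → X X

Round 2: X' has alternatives sharing prefix 'X'. Introduce X'': X' → X X''
  Add: X'' → ε
  Add: X'' → X

No remaining common prefixes — done.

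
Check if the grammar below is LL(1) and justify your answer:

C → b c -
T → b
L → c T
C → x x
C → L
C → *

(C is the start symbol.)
Yes, the grammar is LL(1).

A grammar is LL(1) if for each non-terminal N with multiple productions, the predict sets of those productions are pairwise disjoint, where PREDICT(N → α) = (FIRST(α) \ {ε}) ∪ (FOLLOW(N) if α ⇒* ε).

Relevant sets:
  FIRST(L) = { 'c' }

For C:
  PREDICT(C → b c '-') = { 'b' }
  PREDICT(C → x x) = { 'x' }
  PREDICT(C → L) = { 'c' }
  PREDICT(C → '*') = { '*' }
T, L have a single production, so nothing to check there.

All predict sets are disjoint. The grammar IS LL(1).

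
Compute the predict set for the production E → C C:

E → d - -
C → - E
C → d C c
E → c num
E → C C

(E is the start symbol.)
{ '-', 'd' }

PREDICT(E → C C) = (FIRST(RHS) \ {ε}) ∪ (FOLLOW(E) if ε ∈ FIRST(RHS), i.e. RHS ⇒* ε)
FIRST(C) = { '-', 'd' }
FIRST(C C) = { '-', 'd' }
ε ∉ FIRST(C C), so FOLLOW(E) is not added.
PREDICT(E → C C) = { '-', 'd' }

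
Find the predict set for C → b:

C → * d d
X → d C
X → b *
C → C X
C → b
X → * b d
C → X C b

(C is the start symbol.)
PREDICT(C → b) = (FIRST(RHS) \ {ε}) ∪ (FOLLOW(C) if ε ∈ FIRST(RHS), i.e. RHS ⇒* ε)
FIRST(b) = { 'b' }
ε ∉ FIRST(b), so FOLLOW(C) is not added.
PREDICT(C → b) = { 'b' }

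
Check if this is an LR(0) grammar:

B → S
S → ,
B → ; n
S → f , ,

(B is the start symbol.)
Yes, the grammar is LR(0)

A grammar is LR(0) if no state in the canonical LR(0) collection has:
  - both a shift item (dot before a terminal) and a complete item (shift-reduce conflict), or
  - two or more complete items (reduce-reduce conflict; the accept item [B' → B .] counts as a complete item here).

Augment with B' → B and build the canonical LR(0) collection (I0 = CLOSURE({[B' → . B]}), then GOTO on every symbol after a dot until no new states appear). It has 9 states:
  I0: { [B → . ; n], [B → . S], [B' → . B], [S → . ,], [S → . f , ,] }  — shift
  I1: { [S → , .] }  — reduce
  I2: { [B → ; . n] }  — shift
  I3: { [B' → B .] }  — accept
  I4: { [B → S .] }  — reduce
  I5: { [S → f . , ,] }  — shift
  I6: { [S → f , . ,] }  — shift
  I7: { [S → f , , .] }  — reduce
  I8: { [B → ; n .] }  — reduce

Every state is either a pure shift/goto state or contains exactly one complete item and nothing to shift — no conflicts. The grammar is LR(0).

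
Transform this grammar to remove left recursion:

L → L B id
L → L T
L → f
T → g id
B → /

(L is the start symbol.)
L is directly left-recursive. The standard transformation for
  A → A α₁ | ... | A α_m | β₁ | ... | β_n
is
  A  → β₁ A' | ... | β_n A'
  A' → α₁ A' | ... | α_m A' | ε

L → f becomes L → f L'
L → L B id becomes L' → B id L'
L → L T becomes L' → T L'
Add L' → ε

Productions for other non-terminals are unchanged:
  T → g id
  B → /

Resulting grammar:
L → f L'
L' → B id L'
L' → T L'
L' → ε
T → g id
B → /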